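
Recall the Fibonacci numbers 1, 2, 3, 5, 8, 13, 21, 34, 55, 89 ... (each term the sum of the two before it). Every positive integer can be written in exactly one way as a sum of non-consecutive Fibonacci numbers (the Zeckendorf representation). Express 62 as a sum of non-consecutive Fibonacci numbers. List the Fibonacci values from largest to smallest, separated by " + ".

Greedily peel off the largest Fibonacci term at each step:
largest Fibonacci ≤ 62 is 55; 62 − 55 = 7
largest Fibonacci ≤ 7 is 5; 7 − 5 = 2
largest Fibonacci ≤ 2 is 2; 2 − 2 = 0
So 62 = 55 + 5 + 2, with no two terms consecutive in the sequence.

55 + 5 + 2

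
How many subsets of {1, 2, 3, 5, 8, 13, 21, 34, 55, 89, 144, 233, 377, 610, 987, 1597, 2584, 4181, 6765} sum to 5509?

Starting from the Zeckendorf form and repeatedly splitting a term F_k into F_{k−1} + F_{k−2} (when neither is already used) reaches every representation.
5509 = 4181+987+233+89+13+5+1 = 4181+987+233+89+13+3+2+1 = 4181+987+233+55+34+13+5+1 = … (41 more), for 44 in all.

44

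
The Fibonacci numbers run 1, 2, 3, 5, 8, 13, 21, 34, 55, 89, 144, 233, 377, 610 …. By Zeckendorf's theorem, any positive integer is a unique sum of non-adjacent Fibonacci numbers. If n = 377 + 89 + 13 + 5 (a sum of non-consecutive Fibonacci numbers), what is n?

377 + 89 + 13 + 5 = 484.

484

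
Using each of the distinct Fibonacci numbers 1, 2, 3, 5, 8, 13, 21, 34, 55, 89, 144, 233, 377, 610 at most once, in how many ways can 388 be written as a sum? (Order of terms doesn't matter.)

388 = 377+8+3 = 377+8+2+1 = 233+144+8+3 = … (10 more), for 13 in all.

13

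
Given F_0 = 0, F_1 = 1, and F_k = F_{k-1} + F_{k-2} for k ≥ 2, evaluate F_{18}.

2584

Iterating the recurrence up to F_{13} = 233 and F_{12} = 144:
F_{14} = F_{13} + F_{12} = 233 + 144 = 377
F_{15} = F_{14} + F_{13} = 377 + 233 = 610
F_{16} = F_{15} + F_{14} = 610 + 377 = 987
F_{17} = F_{16} + F_{15} = 987 + 610 = 1597
F_{18} = F_{17} + F_{16} = 1597 + 987 = 2584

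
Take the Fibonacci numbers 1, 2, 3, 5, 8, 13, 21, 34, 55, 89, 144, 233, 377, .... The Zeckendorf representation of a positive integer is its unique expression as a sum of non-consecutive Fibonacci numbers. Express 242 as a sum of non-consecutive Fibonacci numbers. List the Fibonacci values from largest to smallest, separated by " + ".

Greedy algorithm:
subtract 233 from 242: 9 remains
subtract 8 from 9: 1 remains
subtract 1 from 1: 0 remains
So 242 = 233 + 8 + 1, with no two terms consecutive in the sequence.

233 + 8 + 1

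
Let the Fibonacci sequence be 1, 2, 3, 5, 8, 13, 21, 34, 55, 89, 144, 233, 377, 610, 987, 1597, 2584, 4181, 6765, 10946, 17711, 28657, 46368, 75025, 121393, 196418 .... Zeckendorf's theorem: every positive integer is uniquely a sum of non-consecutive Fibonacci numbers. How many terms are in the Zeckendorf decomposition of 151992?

7

take 121393 (≤ 151992); 151992 − 121393 = 30599
take 28657 (≤ 30599); 30599 − 28657 = 1942
take 1597 (≤ 1942); 1942 − 1597 = 345
take 233 (≤ 345); 345 − 233 = 112
take 89 (≤ 112); 112 − 89 = 23
take 21 (≤ 23); 23 − 21 = 2
take 2 (≤ 2); 2 − 2 = 0
151992 = 121393 + 28657 + 1597 + 233 + 89 + 21 + 2, which has 7 terms.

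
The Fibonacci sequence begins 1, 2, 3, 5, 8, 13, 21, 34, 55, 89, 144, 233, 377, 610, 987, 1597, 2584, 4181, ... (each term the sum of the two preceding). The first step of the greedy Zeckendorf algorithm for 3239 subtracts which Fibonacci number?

2584

2584 ≤ 3239 < 4181, so the largest Fibonacci number not exceeding 3239 is 2584.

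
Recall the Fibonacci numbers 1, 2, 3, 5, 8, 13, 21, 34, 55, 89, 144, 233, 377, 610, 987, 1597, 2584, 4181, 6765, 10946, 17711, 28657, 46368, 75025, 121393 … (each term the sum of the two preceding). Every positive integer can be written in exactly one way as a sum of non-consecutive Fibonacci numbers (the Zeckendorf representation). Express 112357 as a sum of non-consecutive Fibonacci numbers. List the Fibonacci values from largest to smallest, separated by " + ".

Greedily peel off the largest Fibonacci term at each step:
112357 − 75025 = 37332
37332 − 28657 = 8675
8675 − 6765 = 1910
1910 − 1597 = 313
313 − 233 = 80
80 − 55 = 25
25 − 21 = 4
4 − 3 = 1
1 − 1 = 0
So 112357 = 75025 + 28657 + 6765 + 1597 + 233 + 55 + 21 + 3 + 1, with no two terms consecutive in the sequence.

75025 + 28657 + 6765 + 1597 + 233 + 55 + 21 + 3 + 1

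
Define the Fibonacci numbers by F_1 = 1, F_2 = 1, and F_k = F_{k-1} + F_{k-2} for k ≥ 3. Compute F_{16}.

987

Iterating the recurrence up to F_{10} = 55 and F_{9} = 34:
F_{11} = F_{10} + F_{9} = 55 + 34 = 89
F_{12} = F_{11} + F_{10} = 89 + 55 = 144
F_{13} = F_{12} + F_{11} = 144 + 89 = 233
F_{14} = F_{13} + F_{12} = 233 + 144 = 377
F_{15} = F_{14} + F_{13} = 377 + 233 = 610
F_{16} = F_{15} + F_{14} = 610 + 377 = 987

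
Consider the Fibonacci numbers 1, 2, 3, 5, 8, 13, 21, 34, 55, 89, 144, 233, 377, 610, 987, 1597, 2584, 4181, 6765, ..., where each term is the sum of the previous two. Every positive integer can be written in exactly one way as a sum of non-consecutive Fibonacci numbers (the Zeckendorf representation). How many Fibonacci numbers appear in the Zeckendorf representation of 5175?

5175 − 4181 = 994
994 − 987 = 7
7 − 5 = 2
2 − 2 = 0
5175 = 4181 + 987 + 5 + 2, which has 4 terms.

4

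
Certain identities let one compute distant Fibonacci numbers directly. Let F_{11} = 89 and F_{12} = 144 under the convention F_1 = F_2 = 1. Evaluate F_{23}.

28657

By F_{2k+1} = F_k² + F_{k+1}²: F_{23} = 89² + 144² = 7921 + 20736 = 28657.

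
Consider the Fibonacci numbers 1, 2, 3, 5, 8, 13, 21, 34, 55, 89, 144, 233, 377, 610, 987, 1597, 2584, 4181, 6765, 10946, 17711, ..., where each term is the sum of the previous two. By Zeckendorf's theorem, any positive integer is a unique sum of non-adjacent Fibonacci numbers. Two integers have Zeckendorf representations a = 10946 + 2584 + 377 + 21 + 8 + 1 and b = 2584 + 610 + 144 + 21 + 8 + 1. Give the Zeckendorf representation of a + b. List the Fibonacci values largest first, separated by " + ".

The two numbers are 13937 and 3368, so their sum is 17305.
take 10946 (≤ 17305); 17305 − 10946 = 6359
take 4181 (≤ 6359); 6359 − 4181 = 2178
take 1597 (≤ 2178); 2178 − 1597 = 581
take 377 (≤ 581); 581 − 377 = 204
take 144 (≤ 204); 204 − 144 = 60
take 55 (≤ 60); 60 − 55 = 5
take 5 (≤ 5); 5 − 5 = 0

10946 + 4181 + 1597 + 377 + 144 + 55 + 5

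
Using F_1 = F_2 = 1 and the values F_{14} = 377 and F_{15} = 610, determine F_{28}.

317811

By the doubling identity F_{2k} = F_k(2F_{k+1} − F_k): F_{28} = 377·(2·610 − 377) = 377·843 = 317811.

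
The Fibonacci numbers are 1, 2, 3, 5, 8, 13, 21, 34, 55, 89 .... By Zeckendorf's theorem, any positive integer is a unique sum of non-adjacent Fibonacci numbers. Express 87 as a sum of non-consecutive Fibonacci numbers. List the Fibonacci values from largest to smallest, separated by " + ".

55 + 21 + 8 + 3

take 55 (≤ 87); 87 − 55 = 32
take 21 (≤ 32); 32 − 21 = 11
take 8 (≤ 11); 11 − 8 = 3
take 3 (≤ 3); 3 − 3 = 0
So 87 = 55 + 21 + 8 + 3, with no two terms consecutive in the sequence.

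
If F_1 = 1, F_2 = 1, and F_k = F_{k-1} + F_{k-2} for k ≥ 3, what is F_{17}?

1597

Iterating the recurrence up to F_{12} = 144 and F_{11} = 89:
F_{13} = F_{12} + F_{11} = 144 + 89 = 233
F_{14} = F_{13} + F_{12} = 233 + 144 = 377
F_{15} = F_{14} + F_{13} = 377 + 233 = 610
F_{16} = F_{15} + F_{14} = 610 + 377 = 987
F_{17} = F_{16} + F_{15} = 987 + 610 = 1597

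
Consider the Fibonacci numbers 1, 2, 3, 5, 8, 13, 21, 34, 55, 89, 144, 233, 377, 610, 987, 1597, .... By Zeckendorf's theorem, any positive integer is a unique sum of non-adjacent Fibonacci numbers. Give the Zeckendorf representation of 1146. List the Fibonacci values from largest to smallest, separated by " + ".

987 + 144 + 13 + 2

Greedy algorithm:
987 ≤ 1146 < 1597, so take 987; remainder 159
144 ≤ 159 < 233, so take 144; remainder 15
13 ≤ 15 < 21, so take 13; remainder 2
2 ≤ 2 < 3, so take 2; remainder 0
So 1146 = 987 + 144 + 13 + 2, with no two terms consecutive in the sequence.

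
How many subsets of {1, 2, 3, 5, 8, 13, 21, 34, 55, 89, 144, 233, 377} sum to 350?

6

Each representation comes from the Zeckendorf form by replacing some F_k with F_{k−1} + F_{k−2} where possible.
350 = 233+89+21+5+2 = 233+89+13+8+5+2 = 233+55+34+21+5+2 = 233+55+34+13+8+5+2 = 144+89+55+34+21+5+2 = … (1 more), for 6 in all.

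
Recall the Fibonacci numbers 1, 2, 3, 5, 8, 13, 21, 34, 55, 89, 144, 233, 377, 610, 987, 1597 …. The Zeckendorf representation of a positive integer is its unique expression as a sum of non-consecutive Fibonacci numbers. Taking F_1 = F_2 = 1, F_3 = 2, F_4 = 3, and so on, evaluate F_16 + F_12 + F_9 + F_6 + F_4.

1176

F_16 + F_12 + F_9 + F_6 + F_4 = 987 + 144 + 34 + 8 + 3 = 1176.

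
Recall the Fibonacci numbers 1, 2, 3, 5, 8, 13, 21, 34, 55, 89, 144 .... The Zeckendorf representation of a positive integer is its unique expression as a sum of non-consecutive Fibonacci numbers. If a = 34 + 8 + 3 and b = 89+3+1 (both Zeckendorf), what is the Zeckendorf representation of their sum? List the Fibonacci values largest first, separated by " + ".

89 + 34 + 13 + 2

The two numbers are 45 and 93, so their sum is 138.
Greedily peel off the largest Fibonacci term at each step:
take 89 (≤ 138); 138 − 89 = 49
take 34 (≤ 49); 49 − 34 = 15
take 13 (≤ 15); 15 − 13 = 2
take 2 (≤ 2); 2 − 2 = 0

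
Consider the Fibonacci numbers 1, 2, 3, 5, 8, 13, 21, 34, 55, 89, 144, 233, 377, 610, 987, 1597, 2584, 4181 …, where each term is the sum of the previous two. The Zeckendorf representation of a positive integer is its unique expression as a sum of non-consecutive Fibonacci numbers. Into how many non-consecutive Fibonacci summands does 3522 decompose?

6

3522 − 2584 = 938
938 − 610 = 328
328 − 233 = 95
95 − 89 = 6
6 − 5 = 1
1 − 1 = 0
3522 = 2584 + 610 + 233 + 89 + 5 + 1, which has 6 terms.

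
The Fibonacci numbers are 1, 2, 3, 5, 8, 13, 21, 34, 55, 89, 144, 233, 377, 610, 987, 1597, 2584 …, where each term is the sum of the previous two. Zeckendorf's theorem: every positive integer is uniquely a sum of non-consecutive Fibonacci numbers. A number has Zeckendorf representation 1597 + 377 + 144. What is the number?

2118

1597 + 377 + 144 = 2118.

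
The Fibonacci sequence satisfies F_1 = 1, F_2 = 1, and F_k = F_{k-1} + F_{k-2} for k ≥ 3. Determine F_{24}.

Iterating the recurrence up to F_{18} = 2584 and F_{17} = 1597:
F_{19} = F_{18} + F_{17} = 2584 + 1597 = 4181
F_{20} = F_{19} + F_{18} = 4181 + 2584 = 6765
F_{21} = F_{20} + F_{19} = 6765 + 4181 = 10946
F_{22} = F_{21} + F_{20} = 10946 + 6765 = 17711
F_{23} = F_{22} + F_{21} = 17711 + 10946 = 28657
F_{24} = F_{23} + F_{22} = 28657 + 17711 = 46368

46368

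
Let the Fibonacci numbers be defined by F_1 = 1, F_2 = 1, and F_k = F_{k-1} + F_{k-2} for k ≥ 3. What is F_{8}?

21

F_{2} = F_{1} + F_{0} = 1 + 0 = 1
F_{3} = F_{2} + F_{1} = 1 + 1 = 2
F_{4} = F_{3} + F_{2} = 2 + 1 = 3
F_{5} = F_{4} + F_{3} = 3 + 2 = 5
F_{6} = F_{5} + F_{4} = 5 + 3 = 8
F_{7} = F_{6} + F_{5} = 8 + 5 = 13
F_{8} = F_{7} + F_{6} = 13 + 8 = 21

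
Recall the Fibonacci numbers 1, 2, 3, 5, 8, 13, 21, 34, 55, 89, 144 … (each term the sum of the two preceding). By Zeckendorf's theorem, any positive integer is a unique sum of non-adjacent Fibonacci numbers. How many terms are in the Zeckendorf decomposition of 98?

3

subtract 89 from 98: 9 remains
subtract 8 from 9: 1 remains
subtract 1 from 1: 0 remains
98 = 89 + 8 + 1, which has 3 terms.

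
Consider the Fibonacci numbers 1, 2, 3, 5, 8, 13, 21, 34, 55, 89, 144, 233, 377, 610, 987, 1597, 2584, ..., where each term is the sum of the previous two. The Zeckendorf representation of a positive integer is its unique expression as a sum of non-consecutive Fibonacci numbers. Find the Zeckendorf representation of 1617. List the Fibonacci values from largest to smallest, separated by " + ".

1597 + 13 + 5 + 2

largest Fibonacci ≤ 1617 is 1597; 1617 − 1597 = 20
largest Fibonacci ≤ 20 is 13; 20 − 13 = 7
largest Fibonacci ≤ 7 is 5; 7 − 5 = 2
largest Fibonacci ≤ 2 is 2; 2 − 2 = 0
So 1617 = 1597 + 13 + 5 + 2, with no two terms consecutive in the sequence.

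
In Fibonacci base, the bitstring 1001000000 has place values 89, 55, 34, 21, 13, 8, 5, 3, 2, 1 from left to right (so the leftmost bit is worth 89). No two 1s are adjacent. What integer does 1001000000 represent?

Summing the place values of the 1 bits: 89 + 21 = 110.

110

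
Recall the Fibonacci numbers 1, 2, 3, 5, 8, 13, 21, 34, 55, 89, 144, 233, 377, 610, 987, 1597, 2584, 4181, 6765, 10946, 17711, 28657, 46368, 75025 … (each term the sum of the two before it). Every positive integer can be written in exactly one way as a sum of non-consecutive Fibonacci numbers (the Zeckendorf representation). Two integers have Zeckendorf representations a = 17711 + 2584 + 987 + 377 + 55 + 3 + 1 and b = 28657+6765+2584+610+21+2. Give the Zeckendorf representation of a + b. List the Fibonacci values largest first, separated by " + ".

46368 + 10946 + 2584 + 377 + 55 + 21 + 5 + 1

The two numbers are 21718 and 38639, so their sum is 60357.
46368 ≤ 60357 < 75025, so take 46368; remainder 13989
10946 ≤ 13989 < 17711, so take 10946; remainder 3043
2584 ≤ 3043 < 4181, so take 2584; remainder 459
377 ≤ 459 < 610, so take 377; remainder 82
55 ≤ 82 < 89, so take 55; remainder 27
21 ≤ 27 < 34, so take 21; remainder 6
5 ≤ 6 < 8, so take 5; remainder 1
1 ≤ 1 < 2, so take 1; remainder 0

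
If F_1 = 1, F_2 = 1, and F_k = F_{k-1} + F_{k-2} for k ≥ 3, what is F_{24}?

46368

Iterating the recurrence up to F_{17} = 1597 and F_{16} = 987:
F_{18} = F_{17} + F_{16} = 1597 + 987 = 2584
F_{19} = F_{18} + F_{17} = 2584 + 1597 = 4181
F_{20} = F_{19} + F_{18} = 4181 + 2584 = 6765
F_{21} = F_{20} + F_{19} = 6765 + 4181 = 10946
F_{22} = F_{21} + F_{20} = 10946 + 6765 = 17711
F_{23} = F_{22} + F_{21} = 17711 + 10946 = 28657
F_{24} = F_{23} + F_{22} = 28657 + 17711 = 46368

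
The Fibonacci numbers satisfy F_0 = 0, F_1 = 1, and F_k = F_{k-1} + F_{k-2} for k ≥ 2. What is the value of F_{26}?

121393

Iterating the recurrence up to F_{18} = 2584 and F_{17} = 1597:
F_{19} = F_{18} + F_{17} = 2584 + 1597 = 4181
F_{20} = F_{19} + F_{18} = 4181 + 2584 = 6765
F_{21} = F_{20} + F_{19} = 6765 + 4181 = 10946
F_{22} = F_{21} + F_{20} = 10946 + 6765 = 17711
F_{23} = F_{22} + F_{21} = 17711 + 10946 = 28657
F_{24} = F_{23} + F_{22} = 28657 + 17711 = 46368
F_{25} = F_{24} + F_{23} = 46368 + 28657 = 75025
F_{26} = F_{25} + F_{24} = 75025 + 46368 = 121393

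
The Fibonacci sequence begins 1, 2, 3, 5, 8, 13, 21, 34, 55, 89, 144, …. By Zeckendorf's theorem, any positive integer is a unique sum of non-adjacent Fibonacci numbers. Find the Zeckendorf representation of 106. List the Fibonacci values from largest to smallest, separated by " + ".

106 − 89 = 17
17 − 13 = 4
4 − 3 = 1
1 − 1 = 0
So 106 = 89 + 13 + 3 + 1, with no two terms consecutive in the sequence.

89 + 13 + 3 + 1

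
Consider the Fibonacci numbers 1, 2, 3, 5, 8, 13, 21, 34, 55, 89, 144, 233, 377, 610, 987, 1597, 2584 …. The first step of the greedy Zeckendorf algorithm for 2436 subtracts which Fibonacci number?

1597

1597 ≤ 2436 < 2584, so the largest Fibonacci number not exceeding 2436 is 1597.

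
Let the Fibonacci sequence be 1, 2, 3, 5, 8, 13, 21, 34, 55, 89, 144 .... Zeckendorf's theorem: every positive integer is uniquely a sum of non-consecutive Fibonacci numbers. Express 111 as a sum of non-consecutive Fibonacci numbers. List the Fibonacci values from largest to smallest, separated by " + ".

89 + 21 + 1

Greedy algorithm:
111: greatest Fibonacci not exceeding it is 89, leaving 22
22: greatest Fibonacci not exceeding it is 21, leaving 1
1: greatest Fibonacci not exceeding it is 1, leaving 0
So 111 = 89 + 21 + 1, with no two terms consecutive in the sequence.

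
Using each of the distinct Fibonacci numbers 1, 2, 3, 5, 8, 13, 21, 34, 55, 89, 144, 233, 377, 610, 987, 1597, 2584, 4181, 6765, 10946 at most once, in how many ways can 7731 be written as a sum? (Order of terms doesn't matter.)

39

Starting from the Zeckendorf form and repeatedly splitting a term F_k into F_{k−1} + F_{k−2} (when neither is already used) reaches every representation.
7731 = 6765+610+233+89+34 = 6765+610+233+89+21+13 = 4181+2584+610+233+89+34 = 6765+610+233+89+21+8+5 = 6765+610+233+55+34+21+13 = … (34 more), for 39 in all.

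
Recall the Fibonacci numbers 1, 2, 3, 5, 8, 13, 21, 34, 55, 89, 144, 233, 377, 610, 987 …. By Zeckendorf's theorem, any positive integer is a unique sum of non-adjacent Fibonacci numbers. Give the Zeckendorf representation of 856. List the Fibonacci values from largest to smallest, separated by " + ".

856 − 610 = 246
246 − 233 = 13
13 − 13 = 0
So 856 = 610 + 233 + 13, with no two terms consecutive in the sequence.

610 + 233 + 13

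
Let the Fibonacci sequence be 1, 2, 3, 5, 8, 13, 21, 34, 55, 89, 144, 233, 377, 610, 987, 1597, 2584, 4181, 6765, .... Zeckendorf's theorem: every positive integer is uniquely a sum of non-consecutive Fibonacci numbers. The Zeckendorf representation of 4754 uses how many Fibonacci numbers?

Greedily peel off the largest Fibonacci term at each step:
4754: greatest Fibonacci not exceeding it is 4181, leaving 573
573: greatest Fibonacci not exceeding it is 377, leaving 196
196: greatest Fibonacci not exceeding it is 144, leaving 52
52: greatest Fibonacci not exceeding it is 34, leaving 18
18: greatest Fibonacci not exceeding it is 13, leaving 5
5: greatest Fibonacci not exceeding it is 5, leaving 0
4754 = 4181 + 377 + 144 + 34 + 13 + 5, which has 6 terms.

6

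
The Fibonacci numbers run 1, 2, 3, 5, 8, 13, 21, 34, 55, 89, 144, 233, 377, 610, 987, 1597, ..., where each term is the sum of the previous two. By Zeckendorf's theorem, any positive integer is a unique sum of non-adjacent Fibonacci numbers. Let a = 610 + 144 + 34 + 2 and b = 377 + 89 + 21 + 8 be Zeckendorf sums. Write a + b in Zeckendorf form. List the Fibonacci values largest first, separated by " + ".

The two numbers are 790 and 495, so their sum is 1285.
987 ≤ 1285 < 1597, so take 987; remainder 298
233 ≤ 298 < 377, so take 233; remainder 65
55 ≤ 65 < 89, so take 55; remainder 10
8 ≤ 10 < 13, so take 8; remainder 2
2 ≤ 2 < 3, so take 2; remainder 0

987 + 233 + 55 + 8 + 2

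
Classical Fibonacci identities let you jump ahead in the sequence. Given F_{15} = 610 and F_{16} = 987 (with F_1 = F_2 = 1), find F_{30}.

By the doubling identity F_{2k} = F_k(2F_{k+1} − F_k): F_{30} = 610·(2·987 − 610) = 610·1364 = 832040.

832040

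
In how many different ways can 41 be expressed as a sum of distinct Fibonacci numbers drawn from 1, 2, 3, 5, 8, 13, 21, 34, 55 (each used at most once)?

41 = 34+5+2 = 21+13+5+2 — 2 representations.

2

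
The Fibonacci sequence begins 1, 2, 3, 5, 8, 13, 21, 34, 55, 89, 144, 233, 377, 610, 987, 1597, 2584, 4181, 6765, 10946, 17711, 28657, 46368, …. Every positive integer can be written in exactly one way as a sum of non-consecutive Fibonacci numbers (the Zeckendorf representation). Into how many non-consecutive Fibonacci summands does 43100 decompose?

Greedily peel off the largest Fibonacci term at each step:
largest Fibonacci ≤ 43100 is 28657; 43100 − 28657 = 14443
largest Fibonacci ≤ 14443 is 10946; 14443 − 10946 = 3497
largest Fibonacci ≤ 3497 is 2584; 3497 − 2584 = 913
largest Fibonacci ≤ 913 is 610; 913 − 610 = 303
largest Fibonacci ≤ 303 is 233; 303 − 233 = 70
largest Fibonacci ≤ 70 is 55; 70 − 55 = 15
largest Fibonacci ≤ 15 is 13; 15 − 13 = 2
largest Fibonacci ≤ 2 is 2; 2 − 2 = 0
43100 = 28657 + 10946 + 2584 + 610 + 233 + 55 + 13 + 2, which has 8 terms.

8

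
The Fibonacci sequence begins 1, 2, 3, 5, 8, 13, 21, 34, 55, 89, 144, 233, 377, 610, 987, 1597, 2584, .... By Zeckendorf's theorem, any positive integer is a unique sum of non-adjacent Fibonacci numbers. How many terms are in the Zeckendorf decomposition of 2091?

largest Fibonacci ≤ 2091 is 1597; 2091 − 1597 = 494
largest Fibonacci ≤ 494 is 377; 494 − 377 = 117
largest Fibonacci ≤ 117 is 89; 117 − 89 = 28
largest Fibonacci ≤ 28 is 21; 28 − 21 = 7
largest Fibonacci ≤ 7 is 5; 7 − 5 = 2
largest Fibonacci ≤ 2 is 2; 2 − 2 = 0
2091 = 1597 + 377 + 89 + 21 + 5 + 2, which has 6 terms.

6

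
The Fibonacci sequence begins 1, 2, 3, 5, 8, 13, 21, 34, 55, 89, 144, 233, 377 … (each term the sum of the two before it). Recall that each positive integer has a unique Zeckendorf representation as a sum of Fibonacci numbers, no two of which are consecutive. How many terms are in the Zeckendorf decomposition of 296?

3

take 233 (≤ 296); 296 − 233 = 63
take 55 (≤ 63); 63 − 55 = 8
take 8 (≤ 8); 8 − 8 = 0
296 = 233 + 55 + 8, which has 3 terms.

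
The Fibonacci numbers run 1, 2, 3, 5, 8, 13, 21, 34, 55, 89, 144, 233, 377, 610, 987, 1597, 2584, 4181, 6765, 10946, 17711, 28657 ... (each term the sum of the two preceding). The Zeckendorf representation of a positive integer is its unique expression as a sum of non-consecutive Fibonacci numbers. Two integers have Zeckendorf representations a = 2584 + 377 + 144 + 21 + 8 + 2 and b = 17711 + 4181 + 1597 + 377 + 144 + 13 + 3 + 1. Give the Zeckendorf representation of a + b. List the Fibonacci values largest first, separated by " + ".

The two numbers are 3136 and 24027, so their sum is 27163.
27163 − 17711 = 9452
9452 − 6765 = 2687
2687 − 2584 = 103
103 − 89 = 14
14 − 13 = 1
1 − 1 = 0

17711 + 6765 + 2584 + 89 + 13 + 1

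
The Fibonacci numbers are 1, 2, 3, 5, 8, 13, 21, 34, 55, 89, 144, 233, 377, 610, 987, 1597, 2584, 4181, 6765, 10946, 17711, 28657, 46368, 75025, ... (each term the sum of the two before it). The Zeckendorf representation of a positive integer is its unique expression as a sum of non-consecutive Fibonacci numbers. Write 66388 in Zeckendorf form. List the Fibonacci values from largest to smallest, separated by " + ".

46368 + 17711 + 1597 + 610 + 89 + 13

46368 ≤ 66388 < 75025, so take 46368; remainder 20020
17711 ≤ 20020 < 28657, so take 17711; remainder 2309
1597 ≤ 2309 < 2584, so take 1597; remainder 712
610 ≤ 712 < 987, so take 610; remainder 102
89 ≤ 102 < 144, so take 89; remainder 13
13 ≤ 13 < 21, so take 13; remainder 0
So 66388 = 46368 + 17711 + 1597 + 610 + 89 + 13, with no two terms consecutive in the sequence.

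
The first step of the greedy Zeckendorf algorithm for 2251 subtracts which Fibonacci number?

1597

1597 ≤ 2251 < 2584, so the largest Fibonacci number not exceeding 2251 is 1597.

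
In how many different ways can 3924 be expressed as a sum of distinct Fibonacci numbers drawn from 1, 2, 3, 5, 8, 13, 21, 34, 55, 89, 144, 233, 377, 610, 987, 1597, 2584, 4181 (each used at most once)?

27

3924 = 2584+987+233+89+21+8+2 = 2584+987+233+89+21+5+3+2 = 2584+987+233+55+34+21+8+2 = … (24 more), for 27 in all.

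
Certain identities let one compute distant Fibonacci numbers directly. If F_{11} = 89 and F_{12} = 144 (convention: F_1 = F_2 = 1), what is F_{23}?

By F_{2k+1} = F_k² + F_{k+1}²: F_{23} = 89² + 144² = 7921 + 20736 = 28657.

28657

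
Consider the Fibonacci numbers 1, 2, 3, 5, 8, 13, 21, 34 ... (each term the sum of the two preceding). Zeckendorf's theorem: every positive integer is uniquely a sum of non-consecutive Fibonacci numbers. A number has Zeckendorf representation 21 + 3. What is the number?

21 + 3 = 24.

24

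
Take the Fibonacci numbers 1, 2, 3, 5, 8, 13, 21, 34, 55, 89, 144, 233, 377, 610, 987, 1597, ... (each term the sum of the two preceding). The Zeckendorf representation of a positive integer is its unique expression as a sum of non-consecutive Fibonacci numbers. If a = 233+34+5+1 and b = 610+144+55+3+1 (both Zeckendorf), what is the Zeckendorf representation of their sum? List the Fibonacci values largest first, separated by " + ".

The two numbers are 273 and 813, so their sum is 1086.
Greedily peel off the largest Fibonacci term at each step:
987 ≤ 1086 < 1597, so take 987; remainder 99
89 ≤ 99 < 144, so take 89; remainder 10
8 ≤ 10 < 13, so take 8; remainder 2
2 ≤ 2 < 3, so take 2; remainder 0

987 + 89 + 8 + 2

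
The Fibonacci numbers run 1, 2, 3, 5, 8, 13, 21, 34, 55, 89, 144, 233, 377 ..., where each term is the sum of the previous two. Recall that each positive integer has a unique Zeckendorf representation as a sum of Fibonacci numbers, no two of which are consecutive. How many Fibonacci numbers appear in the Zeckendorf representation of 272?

3

Repeatedly subtract the largest Fibonacci number that fits:
272: greatest Fibonacci not exceeding it is 233, leaving 39
39: greatest Fibonacci not exceeding it is 34, leaving 5
5: greatest Fibonacci not exceeding it is 5, leaving 0
272 = 233 + 34 + 5, which has 3 terms.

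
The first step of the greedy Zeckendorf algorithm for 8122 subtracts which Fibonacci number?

6765 ≤ 8122 < 10946, so the largest Fibonacci number not exceeding 8122 is 6765.

6765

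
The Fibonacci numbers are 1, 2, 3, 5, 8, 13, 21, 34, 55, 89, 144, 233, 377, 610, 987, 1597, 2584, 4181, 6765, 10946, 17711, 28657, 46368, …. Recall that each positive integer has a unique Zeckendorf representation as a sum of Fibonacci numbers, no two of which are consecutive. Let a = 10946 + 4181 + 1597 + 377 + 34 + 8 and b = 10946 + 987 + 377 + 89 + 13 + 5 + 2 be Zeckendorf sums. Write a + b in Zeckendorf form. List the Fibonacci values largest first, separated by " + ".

28657 + 610 + 233 + 55 + 5 + 2

The two numbers are 17143 and 12419, so their sum is 29562.
Repeatedly subtract the largest Fibonacci number that fits:
28657 ≤ 29562 < 46368, so take 28657; remainder 905
610 ≤ 905 < 987, so take 610; remainder 295
233 ≤ 295 < 377, so take 233; remainder 62
55 ≤ 62 < 89, so take 55; remainder 7
5 ≤ 7 < 8, so take 5; remainder 2
2 ≤ 2 < 3, so take 2; remainder 0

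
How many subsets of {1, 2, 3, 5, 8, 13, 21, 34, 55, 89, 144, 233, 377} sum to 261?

Starting from the Zeckendorf form and repeatedly splitting a term F_k into F_{k−1} + F_{k−2} (when neither is already used) reaches every representation.
261 = 233+21+5+2 = 233+13+8+5+2 = 144+89+21+5+2 = 144+89+13+8+5+2 = … (2 more), for 6 in all.

6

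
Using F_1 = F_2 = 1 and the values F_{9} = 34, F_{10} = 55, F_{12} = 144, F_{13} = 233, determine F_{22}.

17711

By the addition formula F_{m+n} = F_m F_{n+1} + F_{m−1} F_n with m=13, n=9: F_{22} = 233·55 + 144·34 = 12815 + 4896 = 17711.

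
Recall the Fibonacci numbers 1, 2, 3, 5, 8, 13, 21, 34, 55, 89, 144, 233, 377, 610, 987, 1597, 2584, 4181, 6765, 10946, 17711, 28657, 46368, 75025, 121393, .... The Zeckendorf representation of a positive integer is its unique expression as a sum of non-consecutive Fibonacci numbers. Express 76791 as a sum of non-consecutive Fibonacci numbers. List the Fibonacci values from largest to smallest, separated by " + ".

subtract 75025 from 76791: 1766 remains
subtract 1597 from 1766: 169 remains
subtract 144 from 169: 25 remains
subtract 21 from 25: 4 remains
subtract 3 from 4: 1 remains
subtract 1 from 1: 0 remains
So 76791 = 75025 + 1597 + 144 + 21 + 3 + 1, with no two terms consecutive in the sequence.

75025 + 1597 + 144 + 21 + 3 + 1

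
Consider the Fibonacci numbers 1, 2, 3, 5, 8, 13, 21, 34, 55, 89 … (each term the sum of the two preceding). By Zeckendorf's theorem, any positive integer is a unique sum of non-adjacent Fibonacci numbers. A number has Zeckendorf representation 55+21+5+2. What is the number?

83

55+21+5+2 = 83.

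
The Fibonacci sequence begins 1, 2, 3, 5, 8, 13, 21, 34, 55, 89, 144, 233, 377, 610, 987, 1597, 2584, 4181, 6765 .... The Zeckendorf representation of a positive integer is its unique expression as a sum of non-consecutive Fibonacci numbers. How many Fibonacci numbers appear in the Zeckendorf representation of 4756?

4756 − 4181 = 575
575 − 377 = 198
198 − 144 = 54
54 − 34 = 20
20 − 13 = 7
7 − 5 = 2
2 − 2 = 0
4756 = 4181 + 377 + 144 + 34 + 13 + 5 + 2, which has 7 terms.

7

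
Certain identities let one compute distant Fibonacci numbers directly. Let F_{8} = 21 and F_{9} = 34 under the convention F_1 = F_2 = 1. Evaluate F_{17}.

1597

By F_{2k+1} = F_k² + F_{k+1}²: F_{17} = 21² + 34² = 441 + 1156 = 1597.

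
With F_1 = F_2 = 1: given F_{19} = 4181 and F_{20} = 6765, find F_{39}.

By F_{2k+1} = F_k² + F_{k+1}²: F_{39} = 4181² + 6765² = 17480761 + 45765225 = 63245986.

63245986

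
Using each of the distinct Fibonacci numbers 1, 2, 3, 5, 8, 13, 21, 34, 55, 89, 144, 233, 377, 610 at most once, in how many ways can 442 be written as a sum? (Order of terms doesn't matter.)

13

Starting from the Zeckendorf form and repeatedly splitting a term F_k into F_{k−1} + F_{k−2} (when neither is already used) reaches every representation.
442 = 377+55+8+2 = 377+55+5+3+2 = 377+34+21+8+2 = … (10 more), for 13 in all.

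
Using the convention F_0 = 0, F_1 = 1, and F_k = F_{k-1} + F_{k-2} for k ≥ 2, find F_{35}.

Iterating the recurrence up to F_{27} = 196418 and F_{26} = 121393:
F_{28} = F_{27} + F_{26} = 196418 + 121393 = 317811
F_{29} = F_{28} + F_{27} = 317811 + 196418 = 514229
F_{30} = F_{29} + F_{28} = 514229 + 317811 = 832040
F_{31} = F_{30} + F_{29} = 832040 + 514229 = 1346269
F_{32} = F_{31} + F_{30} = 1346269 + 832040 = 2178309
F_{33} = F_{32} + F_{31} = 2178309 + 1346269 = 3524578
F_{34} = F_{33} + F_{32} = 3524578 + 2178309 = 5702887
F_{35} = F_{34} + F_{33} = 5702887 + 3524578 = 9227465

9227465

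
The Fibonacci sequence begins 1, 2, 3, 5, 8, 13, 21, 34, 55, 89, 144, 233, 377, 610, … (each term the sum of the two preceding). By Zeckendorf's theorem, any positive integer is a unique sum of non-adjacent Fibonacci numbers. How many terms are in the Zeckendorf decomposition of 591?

5

Greedy algorithm:
subtract 377 from 591: 214 remains
subtract 144 from 214: 70 remains
subtract 55 from 70: 15 remains
subtract 13 from 15: 2 remains
subtract 2 from 2: 0 remains
591 = 377 + 144 + 55 + 13 + 2, which has 5 terms.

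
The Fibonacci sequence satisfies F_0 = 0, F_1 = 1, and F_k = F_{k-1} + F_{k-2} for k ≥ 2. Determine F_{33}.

Iterating the recurrence up to F_{28} = 317811 and F_{27} = 196418:
F_{29} = F_{28} + F_{27} = 317811 + 196418 = 514229
F_{30} = F_{29} + F_{28} = 514229 + 317811 = 832040
F_{31} = F_{30} + F_{29} = 832040 + 514229 = 1346269
F_{32} = F_{31} + F_{30} = 1346269 + 832040 = 2178309
F_{33} = F_{32} + F_{31} = 2178309 + 1346269 = 3524578

3524578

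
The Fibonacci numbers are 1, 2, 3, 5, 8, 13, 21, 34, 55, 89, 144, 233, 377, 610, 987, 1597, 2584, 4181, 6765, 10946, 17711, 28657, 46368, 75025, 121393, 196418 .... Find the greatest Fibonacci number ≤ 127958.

121393 ≤ 127958 < 196418, so the largest Fibonacci number not exceeding 127958 is 121393.

121393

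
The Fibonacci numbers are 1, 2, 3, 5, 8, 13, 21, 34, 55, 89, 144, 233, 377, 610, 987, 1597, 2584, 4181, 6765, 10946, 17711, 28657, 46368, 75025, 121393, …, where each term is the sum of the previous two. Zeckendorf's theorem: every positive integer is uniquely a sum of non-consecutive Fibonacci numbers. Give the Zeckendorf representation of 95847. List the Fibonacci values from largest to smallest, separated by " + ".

75025 + 17711 + 2584 + 377 + 144 + 5 + 1

Greedily peel off the largest Fibonacci term at each step:
75025 ≤ 95847 < 121393, so take 75025; remainder 20822
17711 ≤ 20822 < 28657, so take 17711; remainder 3111
2584 ≤ 3111 < 4181, so take 2584; remainder 527
377 ≤ 527 < 610, so take 377; remainder 150
144 ≤ 150 < 233, so take 144; remainder 6
5 ≤ 6 < 8, so take 5; remainder 1
1 ≤ 1 < 2, so take 1; remainder 0
So 95847 = 75025 + 17711 + 2584 + 377 + 144 + 5 + 1, with no two terms consecutive in the sequence.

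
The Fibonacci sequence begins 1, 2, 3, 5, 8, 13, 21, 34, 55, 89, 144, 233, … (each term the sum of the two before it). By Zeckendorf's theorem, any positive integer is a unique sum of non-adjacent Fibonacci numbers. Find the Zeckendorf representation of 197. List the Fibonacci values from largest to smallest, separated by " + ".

144 + 34 + 13 + 5 + 1

Greedy algorithm:
144 ≤ 197 < 233, so take 144; remainder 53
34 ≤ 53 < 55, so take 34; remainder 19
13 ≤ 19 < 21, so take 13; remainder 6
5 ≤ 6 < 8, so take 5; remainder 1
1 ≤ 1 < 2, so take 1; remainder 0
So 197 = 144 + 34 + 13 + 5 + 1, with no two terms consecutive in the sequence.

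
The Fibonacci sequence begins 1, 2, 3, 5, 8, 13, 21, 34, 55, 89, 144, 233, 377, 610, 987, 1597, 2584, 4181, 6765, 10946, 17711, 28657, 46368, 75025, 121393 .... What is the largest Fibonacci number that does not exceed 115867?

75025

75025 ≤ 115867 < 121393, so the largest Fibonacci number not exceeding 115867 is 75025.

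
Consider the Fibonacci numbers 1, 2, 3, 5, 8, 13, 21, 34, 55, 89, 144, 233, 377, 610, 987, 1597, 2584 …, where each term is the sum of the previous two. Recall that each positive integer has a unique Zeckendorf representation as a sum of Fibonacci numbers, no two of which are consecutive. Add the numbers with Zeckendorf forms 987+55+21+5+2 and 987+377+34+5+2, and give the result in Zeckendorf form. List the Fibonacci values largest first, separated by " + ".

1597 + 610 + 233 + 34 + 1

The two numbers are 1070 and 1405, so their sum is 2475.
Greedy algorithm:
largest Fibonacci ≤ 2475 is 1597; 2475 − 1597 = 878
largest Fibonacci ≤ 878 is 610; 878 − 610 = 268
largest Fibonacci ≤ 268 is 233; 268 − 233 = 35
largest Fibonacci ≤ 35 is 34; 35 − 34 = 1
largest Fibonacci ≤ 1 is 1; 1 − 1 = 0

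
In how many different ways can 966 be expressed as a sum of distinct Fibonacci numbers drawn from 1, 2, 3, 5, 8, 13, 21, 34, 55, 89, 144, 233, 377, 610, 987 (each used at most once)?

Each representation comes from the Zeckendorf form by replacing some F_k with F_{k−1} + F_{k−2} where possible.
966 = 610+233+89+34 = 610+233+89+21+13 = 610+233+89+21+8+5 = … (10 more), for 13 in all.

13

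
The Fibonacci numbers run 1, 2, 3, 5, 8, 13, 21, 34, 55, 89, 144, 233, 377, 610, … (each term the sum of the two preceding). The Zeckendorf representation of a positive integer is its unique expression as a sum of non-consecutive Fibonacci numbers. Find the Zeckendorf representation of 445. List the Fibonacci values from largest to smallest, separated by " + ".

377 + 55 + 13

Greedily peel off the largest Fibonacci term at each step:
largest Fibonacci ≤ 445 is 377; 445 − 377 = 68
largest Fibonacci ≤ 68 is 55; 68 − 55 = 13
largest Fibonacci ≤ 13 is 13; 13 − 13 = 0
So 445 = 377 + 55 + 13, with no two terms consecutive in the sequence.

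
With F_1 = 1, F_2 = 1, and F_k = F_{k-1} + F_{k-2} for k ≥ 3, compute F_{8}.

Iterating the recurrence up to F_{4} = 3 and F_{3} = 2:
F_{5} = F_{4} + F_{3} = 3 + 2 = 5
F_{6} = F_{5} + F_{4} = 5 + 3 = 8
F_{7} = F_{6} + F_{5} = 8 + 5 = 13
F_{8} = F_{7} + F_{6} = 13 + 8 = 21

21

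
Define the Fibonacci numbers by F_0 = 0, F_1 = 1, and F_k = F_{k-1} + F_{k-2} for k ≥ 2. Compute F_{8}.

Iterating the recurrence up to F_{4} = 3 and F_{3} = 2:
F_{5} = F_{4} + F_{3} = 3 + 2 = 5
F_{6} = F_{5} + F_{4} = 5 + 3 = 8
F_{7} = F_{6} + F_{5} = 8 + 5 = 13
F_{8} = F_{7} + F_{6} = 13 + 8 = 21

21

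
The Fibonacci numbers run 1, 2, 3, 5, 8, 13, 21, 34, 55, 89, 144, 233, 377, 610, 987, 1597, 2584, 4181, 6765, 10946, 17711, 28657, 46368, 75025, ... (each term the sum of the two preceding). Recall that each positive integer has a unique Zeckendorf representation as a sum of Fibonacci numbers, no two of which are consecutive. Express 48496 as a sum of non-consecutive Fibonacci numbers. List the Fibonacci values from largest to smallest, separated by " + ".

46368 + 1597 + 377 + 144 + 8 + 2

46368 ≤ 48496 < 75025, so take 46368; remainder 2128
1597 ≤ 2128 < 2584, so take 1597; remainder 531
377 ≤ 531 < 610, so take 377; remainder 154
144 ≤ 154 < 233, so take 144; remainder 10
8 ≤ 10 < 13, so take 8; remainder 2
2 ≤ 2 < 3, so take 2; remainder 0
So 48496 = 46368 + 1597 + 377 + 144 + 8 + 2, with no two terms consecutive in the sequence.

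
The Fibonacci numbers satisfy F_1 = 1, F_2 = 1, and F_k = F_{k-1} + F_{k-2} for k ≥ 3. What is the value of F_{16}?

987

Iterating the recurrence up to F_{10} = 55 and F_{9} = 34:
F_{11} = F_{10} + F_{9} = 55 + 34 = 89
F_{12} = F_{11} + F_{10} = 89 + 55 = 144
F_{13} = F_{12} + F_{11} = 144 + 89 = 233
F_{14} = F_{13} + F_{12} = 233 + 144 = 377
F_{15} = F_{14} + F_{13} = 377 + 233 = 610
F_{16} = F_{15} + F_{14} = 610 + 377 = 987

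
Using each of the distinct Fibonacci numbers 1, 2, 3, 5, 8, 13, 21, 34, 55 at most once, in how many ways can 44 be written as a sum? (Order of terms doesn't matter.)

Each representation comes from the Zeckendorf form by replacing some F_k with F_{k−1} + F_{k−2} where possible.
44 = 34+8+2 = 34+5+3+2 = 21+13+8+2 = 21+13+5+3+2 — 4 representations.

4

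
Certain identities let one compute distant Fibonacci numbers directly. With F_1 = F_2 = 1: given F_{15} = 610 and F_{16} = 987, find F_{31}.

1346269

By F_{2k+1} = F_k² + F_{k+1}²: F_{31} = 610² + 987² = 372100 + 974169 = 1346269.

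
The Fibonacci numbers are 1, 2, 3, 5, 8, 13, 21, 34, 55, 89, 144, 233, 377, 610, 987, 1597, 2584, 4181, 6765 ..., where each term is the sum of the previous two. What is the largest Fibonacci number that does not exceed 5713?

4181 ≤ 5713 < 6765, so the largest Fibonacci number not exceeding 5713 is 4181.

4181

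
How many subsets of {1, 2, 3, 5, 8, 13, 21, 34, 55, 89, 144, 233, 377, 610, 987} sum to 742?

14

742 = 610+89+34+8+1 = 610+89+34+5+3+1 = 610+89+21+13+8+1 = … (11 more), for 14 in all.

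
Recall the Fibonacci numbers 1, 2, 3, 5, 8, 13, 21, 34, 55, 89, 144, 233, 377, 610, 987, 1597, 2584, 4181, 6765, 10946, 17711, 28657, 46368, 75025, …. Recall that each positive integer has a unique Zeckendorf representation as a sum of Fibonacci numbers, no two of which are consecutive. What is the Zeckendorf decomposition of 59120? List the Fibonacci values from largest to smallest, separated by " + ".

take 46368 (≤ 59120); 59120 − 46368 = 12752
take 10946 (≤ 12752); 12752 − 10946 = 1806
take 1597 (≤ 1806); 1806 − 1597 = 209
take 144 (≤ 209); 209 − 144 = 65
take 55 (≤ 65); 65 − 55 = 10
take 8 (≤ 10); 10 − 8 = 2
take 2 (≤ 2); 2 − 2 = 0
So 59120 = 46368 + 10946 + 1597 + 144 + 55 + 8 + 2, with no two terms consecutive in the sequence.

46368 + 10946 + 1597 + 144 + 55 + 8 + 2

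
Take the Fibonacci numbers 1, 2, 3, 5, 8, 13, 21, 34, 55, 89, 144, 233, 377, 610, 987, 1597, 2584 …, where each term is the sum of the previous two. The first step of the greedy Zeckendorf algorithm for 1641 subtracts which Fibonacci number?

1597 ≤ 1641 < 2584, so the largest Fibonacci number not exceeding 1641 is 1597.

1597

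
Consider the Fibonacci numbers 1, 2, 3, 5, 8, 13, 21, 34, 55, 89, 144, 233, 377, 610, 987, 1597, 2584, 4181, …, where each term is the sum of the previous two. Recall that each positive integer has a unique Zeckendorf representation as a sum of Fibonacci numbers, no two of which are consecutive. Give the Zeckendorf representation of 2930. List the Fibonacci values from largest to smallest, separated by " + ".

2584 + 233 + 89 + 21 + 3

Greedily peel off the largest Fibonacci term at each step:
largest Fibonacci ≤ 2930 is 2584; 2930 − 2584 = 346
largest Fibonacci ≤ 346 is 233; 346 − 233 = 113
largest Fibonacci ≤ 113 is 89; 113 − 89 = 24
largest Fibonacci ≤ 24 is 21; 24 − 21 = 3
largest Fibonacci ≤ 3 is 3; 3 − 3 = 0
So 2930 = 2584 + 233 + 89 + 21 + 3, with no two terms consecutive in the sequence.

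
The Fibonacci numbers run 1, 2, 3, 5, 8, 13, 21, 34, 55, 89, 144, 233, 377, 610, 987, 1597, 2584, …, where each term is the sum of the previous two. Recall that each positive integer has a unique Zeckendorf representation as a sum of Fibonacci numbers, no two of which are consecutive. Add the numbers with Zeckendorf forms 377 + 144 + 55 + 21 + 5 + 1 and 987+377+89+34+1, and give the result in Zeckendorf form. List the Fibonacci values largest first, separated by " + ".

1597 + 377 + 89 + 21 + 5 + 2

The two numbers are 603 and 1488, so their sum is 2091.
Greedy algorithm:
subtract 1597 from 2091: 494 remains
subtract 377 from 494: 117 remains
subtract 89 from 117: 28 remains
subtract 21 from 28: 7 remains
subtract 5 from 7: 2 remains
subtract 2 from 2: 0 remains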